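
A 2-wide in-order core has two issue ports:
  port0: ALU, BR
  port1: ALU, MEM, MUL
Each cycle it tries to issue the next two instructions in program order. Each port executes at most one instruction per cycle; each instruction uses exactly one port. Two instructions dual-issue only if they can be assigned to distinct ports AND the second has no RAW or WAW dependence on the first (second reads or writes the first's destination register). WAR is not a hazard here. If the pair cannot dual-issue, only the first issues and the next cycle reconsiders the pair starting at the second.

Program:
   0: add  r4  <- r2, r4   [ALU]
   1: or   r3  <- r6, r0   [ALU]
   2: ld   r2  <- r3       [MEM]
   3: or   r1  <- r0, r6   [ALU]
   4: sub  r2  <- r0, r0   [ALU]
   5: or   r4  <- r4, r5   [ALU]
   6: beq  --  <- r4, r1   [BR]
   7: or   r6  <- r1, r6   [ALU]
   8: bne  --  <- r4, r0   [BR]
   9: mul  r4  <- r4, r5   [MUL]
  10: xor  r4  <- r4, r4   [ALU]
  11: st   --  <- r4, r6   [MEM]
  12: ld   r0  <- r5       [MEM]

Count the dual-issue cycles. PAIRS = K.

c0: i0+i1 add+or  2-wide
c1: i2+i3 ld+or  2-wide
c2: i4+i5 sub+or  2-wide
c3: i6+i7 beq+or  2-wide
c4: i8+i9 bne+mul  2-wide
c5: i10 xor  RAW r4
c6: i11 st  no-port MEM/MEM
c7: i12 ld  tail

PAIRS = 5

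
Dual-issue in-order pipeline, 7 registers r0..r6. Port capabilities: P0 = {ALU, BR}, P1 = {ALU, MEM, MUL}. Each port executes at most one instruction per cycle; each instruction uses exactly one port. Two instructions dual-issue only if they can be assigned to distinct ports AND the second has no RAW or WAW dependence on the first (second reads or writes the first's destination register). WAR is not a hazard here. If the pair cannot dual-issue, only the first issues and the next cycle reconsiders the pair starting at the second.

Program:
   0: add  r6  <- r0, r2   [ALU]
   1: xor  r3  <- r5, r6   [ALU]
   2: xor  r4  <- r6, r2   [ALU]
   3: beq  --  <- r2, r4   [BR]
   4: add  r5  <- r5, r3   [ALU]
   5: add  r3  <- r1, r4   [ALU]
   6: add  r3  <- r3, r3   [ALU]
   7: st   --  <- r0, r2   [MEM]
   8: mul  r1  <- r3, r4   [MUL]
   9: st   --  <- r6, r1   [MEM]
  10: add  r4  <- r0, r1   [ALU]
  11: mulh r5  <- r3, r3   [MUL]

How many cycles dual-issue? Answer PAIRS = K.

c0: i0 add.ALU  RAW r6
c1: i1/i2 xor.ALU xor.ALU  dual
c2: i3/i4 beq.BR add.ALU  dual
c3: i5 add.ALU  RAW+WAW r3
c4: i6/i7 add.ALU st.MEM  dual
c5: i8 mul.MUL  no-port MUL/MEM
c6: i9/i10 st.MEM add.ALU  dual
c7: i11 mulh.MUL  tail

PAIRS = 4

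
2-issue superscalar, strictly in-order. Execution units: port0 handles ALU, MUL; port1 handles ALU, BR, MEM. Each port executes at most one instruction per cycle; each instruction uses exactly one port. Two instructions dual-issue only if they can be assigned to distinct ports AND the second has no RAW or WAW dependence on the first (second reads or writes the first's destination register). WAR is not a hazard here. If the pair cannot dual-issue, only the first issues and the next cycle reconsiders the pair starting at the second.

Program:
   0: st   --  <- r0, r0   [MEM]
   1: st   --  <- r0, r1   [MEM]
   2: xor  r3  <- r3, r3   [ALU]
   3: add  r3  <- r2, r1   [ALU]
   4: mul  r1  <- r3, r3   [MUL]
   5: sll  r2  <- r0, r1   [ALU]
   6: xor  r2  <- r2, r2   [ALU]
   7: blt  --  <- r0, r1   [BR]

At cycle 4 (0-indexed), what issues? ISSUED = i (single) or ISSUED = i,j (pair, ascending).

ISSUED = 5

  cy0 -> i0 (st) no-port MEM/MEM
  cy1 -> i1,i2 (st xor) 2-wide
  cy2 -> i3 (add) RAW r3
  cy3 -> i4 (mul) RAW r1
  cy4 -> i5 (sll) RAW+WAW r2
  cy5 -> i6,i7 (xor blt) 2-wide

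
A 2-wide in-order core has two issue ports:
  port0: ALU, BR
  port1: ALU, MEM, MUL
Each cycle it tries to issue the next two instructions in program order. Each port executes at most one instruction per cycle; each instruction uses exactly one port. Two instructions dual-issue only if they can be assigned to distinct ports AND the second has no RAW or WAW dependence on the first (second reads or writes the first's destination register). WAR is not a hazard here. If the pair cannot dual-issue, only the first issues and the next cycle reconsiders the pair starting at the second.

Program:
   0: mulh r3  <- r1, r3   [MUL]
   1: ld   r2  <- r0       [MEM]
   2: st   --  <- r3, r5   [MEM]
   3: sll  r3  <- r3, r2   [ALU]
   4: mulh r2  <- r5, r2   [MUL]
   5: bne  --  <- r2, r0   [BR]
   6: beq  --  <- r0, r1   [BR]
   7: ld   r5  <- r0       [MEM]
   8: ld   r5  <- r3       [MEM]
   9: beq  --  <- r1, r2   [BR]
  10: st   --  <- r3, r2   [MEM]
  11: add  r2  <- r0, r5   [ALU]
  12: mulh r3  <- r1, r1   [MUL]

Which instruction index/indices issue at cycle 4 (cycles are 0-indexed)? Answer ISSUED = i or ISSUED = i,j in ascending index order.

c0: i0 mulh.MUL  no-port MUL/MEM
c1: i1 ld.MEM  no-port MEM/MEM
c2: i2&i3 st.MEM sll.ALU  pair
c3: i4 mulh.MUL  RAW r2
c4: i5 bne.BR  no-port BR/BR
c5: i6&i7 beq.BR ld.MEM  pair
c6: i8&i9 ld.MEM beq.BR  pair
c7: i10&i11 st.MEM add.ALU  pair
c8: i12 mulh.MUL  tail

ISSUED = 5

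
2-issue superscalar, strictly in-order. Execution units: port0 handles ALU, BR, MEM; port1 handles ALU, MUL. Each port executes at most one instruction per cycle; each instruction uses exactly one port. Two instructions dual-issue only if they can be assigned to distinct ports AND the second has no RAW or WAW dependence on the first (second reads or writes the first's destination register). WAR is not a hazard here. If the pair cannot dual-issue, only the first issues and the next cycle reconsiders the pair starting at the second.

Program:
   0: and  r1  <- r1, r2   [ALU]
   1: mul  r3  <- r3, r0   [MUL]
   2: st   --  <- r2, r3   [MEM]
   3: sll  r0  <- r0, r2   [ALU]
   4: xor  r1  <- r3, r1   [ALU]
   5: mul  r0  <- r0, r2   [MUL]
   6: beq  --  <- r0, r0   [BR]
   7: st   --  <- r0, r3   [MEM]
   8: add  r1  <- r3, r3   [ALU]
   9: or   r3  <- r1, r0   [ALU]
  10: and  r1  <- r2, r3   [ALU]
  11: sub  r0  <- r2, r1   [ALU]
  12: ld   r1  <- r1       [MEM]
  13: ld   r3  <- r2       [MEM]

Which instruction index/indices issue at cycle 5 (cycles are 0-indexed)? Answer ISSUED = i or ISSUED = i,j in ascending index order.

ISSUED = 9

0. and/mul @i0+i1  | dual
1. st/sll @i2+i3  | dual
2. xor/mul @i4+i5  | dual
3. beq @i6  | no-port BR/MEM
4. st/add @i7+i8  | dual
5. or @i9  | RAW r3
6. and @i10  | RAW r1
7. sub/ld @i11+i12  | dual
8. ld @i13  | tail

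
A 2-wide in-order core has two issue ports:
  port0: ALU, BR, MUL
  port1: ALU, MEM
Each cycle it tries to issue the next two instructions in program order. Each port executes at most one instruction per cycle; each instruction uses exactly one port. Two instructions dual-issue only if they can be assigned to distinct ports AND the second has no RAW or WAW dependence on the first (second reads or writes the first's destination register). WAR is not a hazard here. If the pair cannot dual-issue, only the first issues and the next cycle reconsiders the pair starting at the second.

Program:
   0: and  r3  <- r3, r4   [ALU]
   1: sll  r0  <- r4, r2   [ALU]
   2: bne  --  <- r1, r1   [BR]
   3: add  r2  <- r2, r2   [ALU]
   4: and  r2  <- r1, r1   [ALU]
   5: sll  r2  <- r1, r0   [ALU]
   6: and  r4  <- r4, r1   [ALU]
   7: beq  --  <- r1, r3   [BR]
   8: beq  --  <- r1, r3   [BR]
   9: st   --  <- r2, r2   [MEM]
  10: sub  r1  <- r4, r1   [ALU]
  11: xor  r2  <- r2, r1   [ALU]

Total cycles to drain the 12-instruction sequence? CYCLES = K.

CYCLES = 8

c0: i0+i1 and sll  2-wide
c1: i2+i3 bne add  2-wide
c2: i4 and  WAW r2
c3: i5+i6 sll and  2-wide
c4: i7 beq  no-port BR/BR
c5: i8+i9 beq st  2-wide
c6: i10 sub  RAW r1
c7: i11 xor  tail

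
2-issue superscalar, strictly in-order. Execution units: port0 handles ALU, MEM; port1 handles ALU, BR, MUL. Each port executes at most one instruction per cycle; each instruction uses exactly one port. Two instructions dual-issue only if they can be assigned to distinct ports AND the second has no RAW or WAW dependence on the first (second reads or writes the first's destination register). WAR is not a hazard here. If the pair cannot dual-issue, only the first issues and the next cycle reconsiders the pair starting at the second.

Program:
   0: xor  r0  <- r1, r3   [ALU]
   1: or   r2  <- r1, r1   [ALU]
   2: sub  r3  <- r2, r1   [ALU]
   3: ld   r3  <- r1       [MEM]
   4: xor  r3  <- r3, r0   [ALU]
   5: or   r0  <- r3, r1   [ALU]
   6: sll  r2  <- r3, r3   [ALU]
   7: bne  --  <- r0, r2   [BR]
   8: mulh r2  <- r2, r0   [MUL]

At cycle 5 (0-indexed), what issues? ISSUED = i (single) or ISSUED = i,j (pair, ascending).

ISSUED = 7

  cy0 -> i0+i1 (xor.ALU/or.ALU) pair
  cy1 -> i2 (sub.ALU) WAW r3
  cy2 -> i3 (ld.MEM) RAW+WAW r3
  cy3 -> i4 (xor.ALU) RAW r3
  cy4 -> i5+i6 (or.ALU/sll.ALU) pair
  cy5 -> i7 (bne.BR) no-port BR/MUL
  cy6 -> i8 (mulh.MUL) tail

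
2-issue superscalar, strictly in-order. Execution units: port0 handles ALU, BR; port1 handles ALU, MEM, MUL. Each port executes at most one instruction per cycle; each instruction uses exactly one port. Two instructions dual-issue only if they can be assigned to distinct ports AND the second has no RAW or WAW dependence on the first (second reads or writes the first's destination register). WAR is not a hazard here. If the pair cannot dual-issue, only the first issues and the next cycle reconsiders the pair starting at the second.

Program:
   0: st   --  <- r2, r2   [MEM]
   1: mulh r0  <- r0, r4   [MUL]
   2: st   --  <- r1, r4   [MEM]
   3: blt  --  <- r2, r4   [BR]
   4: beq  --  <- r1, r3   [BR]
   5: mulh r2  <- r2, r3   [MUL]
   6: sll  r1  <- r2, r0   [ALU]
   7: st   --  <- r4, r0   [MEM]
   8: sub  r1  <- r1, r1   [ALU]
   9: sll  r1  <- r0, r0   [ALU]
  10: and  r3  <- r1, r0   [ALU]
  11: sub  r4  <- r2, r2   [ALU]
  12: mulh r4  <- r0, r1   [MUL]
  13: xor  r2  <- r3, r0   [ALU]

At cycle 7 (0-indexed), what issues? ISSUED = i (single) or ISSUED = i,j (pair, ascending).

#0 head=0: st i0 no-port MEM/MUL
#1 head=1: mulh i1 no-port MUL/MEM
#2 head=2: st/blt i2&i3 2-wide
#3 head=4: beq/mulh i4&i5 2-wide
#4 head=6: sll/st i6&i7 2-wide
#5 head=8: sub i8 WAW r1
#6 head=9: sll i9 RAW r1
#7 head=10: and/sub i10&i11 2-wide
#8 head=12: mulh/xor i12&i13 2-wide

ISSUED = 10,11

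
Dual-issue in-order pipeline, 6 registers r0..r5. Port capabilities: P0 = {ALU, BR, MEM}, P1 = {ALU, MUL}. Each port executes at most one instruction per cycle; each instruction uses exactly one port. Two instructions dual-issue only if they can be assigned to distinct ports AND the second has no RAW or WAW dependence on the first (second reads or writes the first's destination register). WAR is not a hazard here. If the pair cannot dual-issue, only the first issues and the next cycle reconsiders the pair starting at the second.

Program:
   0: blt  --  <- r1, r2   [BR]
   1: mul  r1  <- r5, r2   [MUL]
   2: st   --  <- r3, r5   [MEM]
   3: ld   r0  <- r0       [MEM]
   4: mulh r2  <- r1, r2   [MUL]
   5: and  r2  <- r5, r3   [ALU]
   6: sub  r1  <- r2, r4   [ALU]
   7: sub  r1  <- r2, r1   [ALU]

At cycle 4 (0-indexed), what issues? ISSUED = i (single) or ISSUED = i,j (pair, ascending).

[0] i0&i1  blt.BR mul.MUL  -- 2-wide
[1] i2  st.MEM  -- no-port MEM/MEM
[2] i3&i4  ld.MEM mulh.MUL  -- 2-wide
[3] i5  and.ALU  -- RAW r2
[4] i6  sub.ALU  -- RAW+WAW r1
[5] i7  sub.ALU  -- tail

ISSUED = 6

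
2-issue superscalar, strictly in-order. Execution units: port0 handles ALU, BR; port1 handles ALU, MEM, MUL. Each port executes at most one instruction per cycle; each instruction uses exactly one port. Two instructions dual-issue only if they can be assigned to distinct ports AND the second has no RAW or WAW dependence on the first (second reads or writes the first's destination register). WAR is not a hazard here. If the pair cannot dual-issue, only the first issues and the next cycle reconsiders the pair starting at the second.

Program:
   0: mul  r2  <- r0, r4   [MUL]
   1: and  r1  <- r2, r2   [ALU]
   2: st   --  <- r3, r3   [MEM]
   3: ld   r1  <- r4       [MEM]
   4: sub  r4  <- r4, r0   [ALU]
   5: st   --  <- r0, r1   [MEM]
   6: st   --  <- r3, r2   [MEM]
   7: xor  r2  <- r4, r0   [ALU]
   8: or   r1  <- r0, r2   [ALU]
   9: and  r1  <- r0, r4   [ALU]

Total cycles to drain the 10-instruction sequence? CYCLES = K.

CYCLES = 7

  cy0 -> i0 (mul.MUL) RAW r2
  cy1 -> i1/i2 (and.ALU;st.MEM) pair
  cy2 -> i3/i4 (ld.MEM;sub.ALU) pair
  cy3 -> i5 (st.MEM) no-port MEM/MEM
  cy4 -> i6/i7 (st.MEM;xor.ALU) pair
  cy5 -> i8 (or.ALU) WAW r1
  cy6 -> i9 (and.ALU) tail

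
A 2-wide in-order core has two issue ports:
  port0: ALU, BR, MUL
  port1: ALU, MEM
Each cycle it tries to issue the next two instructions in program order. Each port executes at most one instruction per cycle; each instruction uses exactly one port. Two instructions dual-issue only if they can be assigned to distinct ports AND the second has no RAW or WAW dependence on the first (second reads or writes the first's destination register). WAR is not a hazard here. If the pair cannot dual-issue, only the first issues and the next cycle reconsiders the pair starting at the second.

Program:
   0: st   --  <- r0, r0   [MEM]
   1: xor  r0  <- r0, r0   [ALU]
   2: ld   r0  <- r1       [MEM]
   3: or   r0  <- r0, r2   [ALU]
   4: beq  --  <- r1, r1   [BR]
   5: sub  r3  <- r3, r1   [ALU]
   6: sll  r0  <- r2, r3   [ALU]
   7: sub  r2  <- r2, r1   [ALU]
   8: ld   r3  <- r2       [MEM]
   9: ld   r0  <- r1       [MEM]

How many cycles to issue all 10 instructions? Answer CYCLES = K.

CYCLES = 7

0. st.MEM+xor.ALU @i0+i1  | pair
1. ld.MEM @i2  | RAW+WAW r0
2. or.ALU+beq.BR @i3+i4  | pair
3. sub.ALU @i5  | RAW r3
4. sll.ALU+sub.ALU @i6+i7  | pair
5. ld.MEM @i8  | no-port MEM/MEM
6. ld.MEM @i9  | tail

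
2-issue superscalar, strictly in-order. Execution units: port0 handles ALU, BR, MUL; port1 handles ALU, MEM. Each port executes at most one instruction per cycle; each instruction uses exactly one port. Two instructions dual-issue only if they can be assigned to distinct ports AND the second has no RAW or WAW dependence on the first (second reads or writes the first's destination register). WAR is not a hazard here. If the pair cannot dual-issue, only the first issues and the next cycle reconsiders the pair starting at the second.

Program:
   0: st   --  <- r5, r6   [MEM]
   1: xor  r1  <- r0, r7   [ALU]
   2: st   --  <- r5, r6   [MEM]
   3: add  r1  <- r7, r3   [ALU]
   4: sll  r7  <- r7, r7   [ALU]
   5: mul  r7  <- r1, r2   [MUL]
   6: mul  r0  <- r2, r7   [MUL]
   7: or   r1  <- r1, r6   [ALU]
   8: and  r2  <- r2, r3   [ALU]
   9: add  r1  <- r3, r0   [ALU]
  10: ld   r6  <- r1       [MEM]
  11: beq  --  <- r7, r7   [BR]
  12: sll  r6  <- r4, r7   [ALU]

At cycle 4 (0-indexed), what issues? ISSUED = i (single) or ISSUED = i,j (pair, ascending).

c0: i0/i1 st.MEM xor.ALU  2-wide
c1: i2/i3 st.MEM add.ALU  2-wide
c2: i4 sll.ALU  WAW r7
c3: i5 mul.MUL  no-port MUL/MUL
c4: i6/i7 mul.MUL or.ALU  2-wide
c5: i8/i9 and.ALU add.ALU  2-wide
c6: i10/i11 ld.MEM beq.BR  2-wide
c7: i12 sll.ALU  tail

ISSUED = 6,7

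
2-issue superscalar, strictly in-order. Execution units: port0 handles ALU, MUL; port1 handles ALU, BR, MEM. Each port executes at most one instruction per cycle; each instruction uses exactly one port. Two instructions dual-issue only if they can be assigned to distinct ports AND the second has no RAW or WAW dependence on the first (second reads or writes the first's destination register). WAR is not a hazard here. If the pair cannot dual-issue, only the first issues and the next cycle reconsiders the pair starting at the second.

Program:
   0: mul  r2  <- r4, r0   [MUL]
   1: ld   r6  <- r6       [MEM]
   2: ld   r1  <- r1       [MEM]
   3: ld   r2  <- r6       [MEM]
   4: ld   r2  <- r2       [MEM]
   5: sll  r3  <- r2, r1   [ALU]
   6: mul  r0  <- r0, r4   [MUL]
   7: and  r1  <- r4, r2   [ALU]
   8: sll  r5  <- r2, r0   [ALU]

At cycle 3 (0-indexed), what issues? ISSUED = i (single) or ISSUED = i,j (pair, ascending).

ISSUED = 4

[0] i0/i1  mul ld  -- 2-wide
[1] i2  ld  -- no-port MEM/MEM
[2] i3  ld  -- no-port MEM/MEM
[3] i4  ld  -- RAW r2
[4] i5/i6  sll mul  -- 2-wide
[5] i7/i8  and sll  -- 2-wide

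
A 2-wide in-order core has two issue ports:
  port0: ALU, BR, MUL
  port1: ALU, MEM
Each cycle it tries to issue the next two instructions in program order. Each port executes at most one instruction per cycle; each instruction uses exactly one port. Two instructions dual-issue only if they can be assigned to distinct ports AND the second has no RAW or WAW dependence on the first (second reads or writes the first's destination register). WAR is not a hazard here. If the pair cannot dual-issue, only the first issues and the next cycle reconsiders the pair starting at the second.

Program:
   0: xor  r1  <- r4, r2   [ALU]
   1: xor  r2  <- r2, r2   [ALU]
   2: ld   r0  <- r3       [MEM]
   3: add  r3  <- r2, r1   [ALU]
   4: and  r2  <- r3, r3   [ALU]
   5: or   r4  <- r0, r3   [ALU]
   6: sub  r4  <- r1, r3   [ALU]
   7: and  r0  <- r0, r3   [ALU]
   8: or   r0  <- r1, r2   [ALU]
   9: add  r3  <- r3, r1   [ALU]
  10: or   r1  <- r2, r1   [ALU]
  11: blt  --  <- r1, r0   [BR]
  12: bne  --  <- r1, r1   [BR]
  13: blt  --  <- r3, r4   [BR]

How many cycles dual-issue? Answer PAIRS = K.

c0: i0,i1 xor.ALU/xor.ALU  2-wide
c1: i2,i3 ld.MEM/add.ALU  2-wide
c2: i4,i5 and.ALU/or.ALU  2-wide
c3: i6,i7 sub.ALU/and.ALU  2-wide
c4: i8,i9 or.ALU/add.ALU  2-wide
c5: i10 or.ALU  RAW r1
c6: i11 blt.BR  no-port BR/BR
c7: i12 bne.BR  no-port BR/BR
c8: i13 blt.BR  tail

PAIRS = 5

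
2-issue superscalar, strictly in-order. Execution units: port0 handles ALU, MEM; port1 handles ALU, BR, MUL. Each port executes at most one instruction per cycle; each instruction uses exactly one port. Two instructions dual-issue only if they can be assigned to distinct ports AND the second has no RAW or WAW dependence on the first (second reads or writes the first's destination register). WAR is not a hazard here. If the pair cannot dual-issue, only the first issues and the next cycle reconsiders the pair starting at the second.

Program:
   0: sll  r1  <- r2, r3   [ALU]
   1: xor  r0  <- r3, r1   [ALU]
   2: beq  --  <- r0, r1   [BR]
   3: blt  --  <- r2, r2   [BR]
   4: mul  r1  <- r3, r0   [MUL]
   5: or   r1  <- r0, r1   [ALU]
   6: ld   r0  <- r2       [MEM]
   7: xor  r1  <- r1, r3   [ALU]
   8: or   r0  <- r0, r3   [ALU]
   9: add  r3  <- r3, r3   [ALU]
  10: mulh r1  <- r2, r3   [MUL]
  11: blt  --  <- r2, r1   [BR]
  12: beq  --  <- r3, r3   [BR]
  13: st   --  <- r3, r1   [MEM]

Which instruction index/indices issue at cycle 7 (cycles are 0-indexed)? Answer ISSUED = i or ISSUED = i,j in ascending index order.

[0] i0  sll.ALU  -- RAW r1
[1] i1  xor.ALU  -- RAW r0
[2] i2  beq.BR  -- no-port BR/BR
[3] i3  blt.BR  -- no-port BR/MUL
[4] i4  mul.MUL  -- RAW+WAW r1
[5] i5&i6  or.ALU ld.MEM  -- pair
[6] i7&i8  xor.ALU or.ALU  -- pair
[7] i9  add.ALU  -- RAW r3
[8] i10  mulh.MUL  -- no-port MUL/BR
[9] i11  blt.BR  -- no-port BR/BR
[10] i12&i13  beq.BR st.MEM  -- pair

ISSUED = 9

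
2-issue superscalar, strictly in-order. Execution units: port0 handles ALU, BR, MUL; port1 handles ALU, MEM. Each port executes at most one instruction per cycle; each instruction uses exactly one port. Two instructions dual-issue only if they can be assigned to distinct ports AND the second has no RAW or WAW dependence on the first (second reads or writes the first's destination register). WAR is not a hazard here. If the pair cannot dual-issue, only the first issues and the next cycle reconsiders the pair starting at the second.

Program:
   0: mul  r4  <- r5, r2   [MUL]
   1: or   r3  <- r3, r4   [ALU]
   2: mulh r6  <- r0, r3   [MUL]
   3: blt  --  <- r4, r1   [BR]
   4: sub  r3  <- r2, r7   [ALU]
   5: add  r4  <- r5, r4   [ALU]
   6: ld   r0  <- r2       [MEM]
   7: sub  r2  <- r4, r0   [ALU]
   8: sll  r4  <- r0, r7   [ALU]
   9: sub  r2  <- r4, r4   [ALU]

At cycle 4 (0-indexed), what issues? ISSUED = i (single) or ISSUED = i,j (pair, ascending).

t=0 i0:mul ; RAW r4
t=1 i1:or ; RAW r3
t=2 i2:mulh ; no-port MUL/BR
t=3 i3+i4:blt+sub ; pair
t=4 i5+i6:add+ld ; pair
t=5 i7+i8:sub+sll ; pair
t=6 i9:sub ; tail

ISSUED = 5,6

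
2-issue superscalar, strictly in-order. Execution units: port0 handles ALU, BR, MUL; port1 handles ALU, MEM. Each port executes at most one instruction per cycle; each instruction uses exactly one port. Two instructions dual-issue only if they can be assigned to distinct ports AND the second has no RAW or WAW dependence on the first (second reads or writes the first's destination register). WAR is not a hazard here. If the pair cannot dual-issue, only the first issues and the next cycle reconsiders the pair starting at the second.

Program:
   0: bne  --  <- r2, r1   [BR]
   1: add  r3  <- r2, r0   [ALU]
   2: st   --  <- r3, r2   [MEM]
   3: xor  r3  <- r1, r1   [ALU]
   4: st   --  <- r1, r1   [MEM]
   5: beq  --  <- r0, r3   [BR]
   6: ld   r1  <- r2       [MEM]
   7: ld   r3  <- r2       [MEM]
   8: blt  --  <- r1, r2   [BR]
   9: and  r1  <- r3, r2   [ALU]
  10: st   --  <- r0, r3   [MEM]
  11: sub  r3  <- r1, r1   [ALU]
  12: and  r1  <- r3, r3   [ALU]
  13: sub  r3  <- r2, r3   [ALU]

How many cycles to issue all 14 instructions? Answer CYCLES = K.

CYCLES = 8

t=0 i0&i1:bne.BR;add.ALU ; pair
t=1 i2&i3:st.MEM;xor.ALU ; pair
t=2 i4&i5:st.MEM;beq.BR ; pair
t=3 i6:ld.MEM ; no-port MEM/MEM
t=4 i7&i8:ld.MEM;blt.BR ; pair
t=5 i9&i10:and.ALU;st.MEM ; pair
t=6 i11:sub.ALU ; RAW r3
t=7 i12&i13:and.ALU;sub.ALU ; pair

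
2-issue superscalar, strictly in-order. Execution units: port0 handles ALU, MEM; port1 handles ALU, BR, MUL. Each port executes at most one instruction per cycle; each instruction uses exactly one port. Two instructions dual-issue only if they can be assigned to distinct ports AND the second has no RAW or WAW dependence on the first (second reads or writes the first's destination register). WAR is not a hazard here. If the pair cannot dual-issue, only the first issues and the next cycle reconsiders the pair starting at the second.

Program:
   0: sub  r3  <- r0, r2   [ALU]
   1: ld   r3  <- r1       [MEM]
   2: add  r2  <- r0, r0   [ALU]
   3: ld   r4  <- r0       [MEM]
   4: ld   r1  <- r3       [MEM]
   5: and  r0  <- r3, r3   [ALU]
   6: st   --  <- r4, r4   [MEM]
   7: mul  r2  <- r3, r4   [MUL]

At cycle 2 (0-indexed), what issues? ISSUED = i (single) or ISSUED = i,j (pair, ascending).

ISSUED = 3

[0] i0  sub.ALU  -- WAW r3
[1] i1/i2  ld.MEM+add.ALU  -- dual
[2] i3  ld.MEM  -- no-port MEM/MEM
[3] i4/i5  ld.MEM+and.ALU  -- dual
[4] i6/i7  st.MEM+mul.MUL  -- dual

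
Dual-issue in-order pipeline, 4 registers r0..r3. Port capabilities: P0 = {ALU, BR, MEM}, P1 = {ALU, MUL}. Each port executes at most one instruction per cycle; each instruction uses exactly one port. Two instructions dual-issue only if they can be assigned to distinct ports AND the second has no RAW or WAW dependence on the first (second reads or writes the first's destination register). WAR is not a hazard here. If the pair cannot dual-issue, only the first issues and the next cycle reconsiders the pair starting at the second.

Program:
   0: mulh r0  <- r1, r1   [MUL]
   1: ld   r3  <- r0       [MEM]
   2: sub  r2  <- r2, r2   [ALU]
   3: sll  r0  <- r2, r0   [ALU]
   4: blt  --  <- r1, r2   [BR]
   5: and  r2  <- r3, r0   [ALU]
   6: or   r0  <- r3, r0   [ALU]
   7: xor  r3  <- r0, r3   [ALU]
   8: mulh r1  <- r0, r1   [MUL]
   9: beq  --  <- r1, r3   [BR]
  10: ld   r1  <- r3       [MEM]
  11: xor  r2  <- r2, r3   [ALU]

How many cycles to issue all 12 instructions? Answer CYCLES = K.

c0: i0 mulh  RAW r0
c1: i1+i2 ld+sub  dual
c2: i3+i4 sll+blt  dual
c3: i5+i6 and+or  dual
c4: i7+i8 xor+mulh  dual
c5: i9 beq  no-port BR/MEM
c6: i10+i11 ld+xor  dual

CYCLES = 7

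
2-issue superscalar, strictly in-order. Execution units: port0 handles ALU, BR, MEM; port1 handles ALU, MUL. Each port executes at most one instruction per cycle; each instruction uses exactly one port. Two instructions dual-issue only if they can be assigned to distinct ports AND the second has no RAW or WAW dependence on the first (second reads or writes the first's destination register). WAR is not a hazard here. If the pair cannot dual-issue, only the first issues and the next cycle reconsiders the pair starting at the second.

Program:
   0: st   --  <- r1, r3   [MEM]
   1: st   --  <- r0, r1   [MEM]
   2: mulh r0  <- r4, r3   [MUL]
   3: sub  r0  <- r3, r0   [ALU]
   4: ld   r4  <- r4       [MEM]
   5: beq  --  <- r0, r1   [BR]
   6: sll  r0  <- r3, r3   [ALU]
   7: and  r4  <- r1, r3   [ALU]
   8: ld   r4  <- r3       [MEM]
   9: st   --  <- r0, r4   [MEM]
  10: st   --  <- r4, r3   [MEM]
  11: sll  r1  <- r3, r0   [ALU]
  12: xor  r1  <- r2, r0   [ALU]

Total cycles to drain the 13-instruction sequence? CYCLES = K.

0. st @i0  | no-port MEM/MEM
1. st;mulh @i1+i2  | pair
2. sub;ld @i3+i4  | pair
3. beq;sll @i5+i6  | pair
4. and @i7  | WAW r4
5. ld @i8  | no-port MEM/MEM
6. st @i9  | no-port MEM/MEM
7. st;sll @i10+i11  | pair
8. xor @i12  | tail

CYCLES = 9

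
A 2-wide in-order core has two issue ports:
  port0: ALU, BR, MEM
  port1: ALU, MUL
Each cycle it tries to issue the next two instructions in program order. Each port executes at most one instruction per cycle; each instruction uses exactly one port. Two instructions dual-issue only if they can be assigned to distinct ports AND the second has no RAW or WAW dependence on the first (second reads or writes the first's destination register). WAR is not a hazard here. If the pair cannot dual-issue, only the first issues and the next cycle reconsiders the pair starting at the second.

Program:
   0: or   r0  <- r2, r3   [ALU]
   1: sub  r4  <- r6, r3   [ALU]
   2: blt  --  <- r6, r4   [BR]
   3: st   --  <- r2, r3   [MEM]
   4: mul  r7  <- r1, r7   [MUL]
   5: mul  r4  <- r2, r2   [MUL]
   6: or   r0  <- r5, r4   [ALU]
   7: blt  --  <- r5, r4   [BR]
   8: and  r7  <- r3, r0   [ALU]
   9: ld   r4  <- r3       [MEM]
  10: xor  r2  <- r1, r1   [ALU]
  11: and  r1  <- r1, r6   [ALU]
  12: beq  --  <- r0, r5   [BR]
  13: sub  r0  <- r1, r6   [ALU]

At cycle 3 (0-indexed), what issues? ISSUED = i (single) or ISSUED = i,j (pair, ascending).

ISSUED = 5

c0: i0&i1 or.ALU/sub.ALU  dual
c1: i2 blt.BR  no-port BR/MEM
c2: i3&i4 st.MEM/mul.MUL  dual
c3: i5 mul.MUL  RAW r4
c4: i6&i7 or.ALU/blt.BR  dual
c5: i8&i9 and.ALU/ld.MEM  dual
c6: i10&i11 xor.ALU/and.ALU  dual
c7: i12&i13 beq.BR/sub.ALU  dual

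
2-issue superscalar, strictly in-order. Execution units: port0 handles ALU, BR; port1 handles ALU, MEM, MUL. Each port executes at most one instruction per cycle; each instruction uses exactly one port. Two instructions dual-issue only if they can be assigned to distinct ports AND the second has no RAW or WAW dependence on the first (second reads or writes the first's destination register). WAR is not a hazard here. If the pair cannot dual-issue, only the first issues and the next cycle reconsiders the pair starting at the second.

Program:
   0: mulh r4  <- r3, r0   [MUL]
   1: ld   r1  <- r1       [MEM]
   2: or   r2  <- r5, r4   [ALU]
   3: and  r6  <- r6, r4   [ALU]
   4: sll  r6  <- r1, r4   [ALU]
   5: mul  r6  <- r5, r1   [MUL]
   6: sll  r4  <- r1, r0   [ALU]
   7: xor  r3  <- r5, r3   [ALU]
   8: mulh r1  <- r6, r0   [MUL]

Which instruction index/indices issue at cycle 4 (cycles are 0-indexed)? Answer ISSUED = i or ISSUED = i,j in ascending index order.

ISSUED = 5,6

#0 head=0: mulh i0 no-port MUL/MEM
#1 head=1: ld;or i1&i2 pair
#2 head=3: and i3 WAW r6
#3 head=4: sll i4 WAW r6
#4 head=5: mul;sll i5&i6 pair
#5 head=7: xor;mulh i7&i8 pair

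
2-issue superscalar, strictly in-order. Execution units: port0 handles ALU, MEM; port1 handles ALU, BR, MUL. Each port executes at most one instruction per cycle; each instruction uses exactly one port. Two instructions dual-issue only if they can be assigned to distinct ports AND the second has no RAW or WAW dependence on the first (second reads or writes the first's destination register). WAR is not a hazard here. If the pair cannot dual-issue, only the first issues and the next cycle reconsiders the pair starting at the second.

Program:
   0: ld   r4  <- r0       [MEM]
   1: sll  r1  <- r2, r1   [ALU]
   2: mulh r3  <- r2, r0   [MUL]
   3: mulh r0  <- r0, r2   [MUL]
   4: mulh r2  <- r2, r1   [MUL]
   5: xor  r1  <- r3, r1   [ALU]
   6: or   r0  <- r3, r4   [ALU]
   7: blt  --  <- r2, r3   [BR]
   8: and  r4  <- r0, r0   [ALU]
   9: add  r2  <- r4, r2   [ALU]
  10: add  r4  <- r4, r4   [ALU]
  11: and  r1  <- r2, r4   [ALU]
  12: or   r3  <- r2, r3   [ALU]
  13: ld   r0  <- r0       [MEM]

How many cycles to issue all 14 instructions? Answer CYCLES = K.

CYCLES = 9

t=0 i0/i1:ld.MEM/sll.ALU ; pair
t=1 i2:mulh.MUL ; no-port MUL/MUL
t=2 i3:mulh.MUL ; no-port MUL/MUL
t=3 i4/i5:mulh.MUL/xor.ALU ; pair
t=4 i6/i7:or.ALU/blt.BR ; pair
t=5 i8:and.ALU ; RAW r4
t=6 i9/i10:add.ALU/add.ALU ; pair
t=7 i11/i12:and.ALU/or.ALU ; pair
t=8 i13:ld.MEM ; tail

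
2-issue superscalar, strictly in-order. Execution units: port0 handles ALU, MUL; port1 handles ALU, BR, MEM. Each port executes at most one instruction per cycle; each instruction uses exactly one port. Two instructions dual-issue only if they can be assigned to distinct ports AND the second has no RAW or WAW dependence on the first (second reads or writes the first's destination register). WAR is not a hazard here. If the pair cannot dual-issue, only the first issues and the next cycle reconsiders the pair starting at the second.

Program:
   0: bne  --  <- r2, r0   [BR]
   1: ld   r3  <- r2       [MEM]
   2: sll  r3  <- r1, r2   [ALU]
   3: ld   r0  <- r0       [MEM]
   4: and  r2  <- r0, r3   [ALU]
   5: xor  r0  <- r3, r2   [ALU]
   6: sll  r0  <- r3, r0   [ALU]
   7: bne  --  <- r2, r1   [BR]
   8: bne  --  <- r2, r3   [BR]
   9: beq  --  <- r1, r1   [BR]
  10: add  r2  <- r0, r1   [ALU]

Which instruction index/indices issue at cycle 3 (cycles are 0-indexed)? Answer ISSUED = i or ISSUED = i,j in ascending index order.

0. bne.BR @i0  | no-port BR/MEM
1. ld.MEM @i1  | WAW r3
2. sll.ALU/ld.MEM @i2,i3  | pair
3. and.ALU @i4  | RAW r2
4. xor.ALU @i5  | RAW+WAW r0
5. sll.ALU/bne.BR @i6,i7  | pair
6. bne.BR @i8  | no-port BR/BR
7. beq.BR/add.ALU @i9,i10  | pair

ISSUED = 4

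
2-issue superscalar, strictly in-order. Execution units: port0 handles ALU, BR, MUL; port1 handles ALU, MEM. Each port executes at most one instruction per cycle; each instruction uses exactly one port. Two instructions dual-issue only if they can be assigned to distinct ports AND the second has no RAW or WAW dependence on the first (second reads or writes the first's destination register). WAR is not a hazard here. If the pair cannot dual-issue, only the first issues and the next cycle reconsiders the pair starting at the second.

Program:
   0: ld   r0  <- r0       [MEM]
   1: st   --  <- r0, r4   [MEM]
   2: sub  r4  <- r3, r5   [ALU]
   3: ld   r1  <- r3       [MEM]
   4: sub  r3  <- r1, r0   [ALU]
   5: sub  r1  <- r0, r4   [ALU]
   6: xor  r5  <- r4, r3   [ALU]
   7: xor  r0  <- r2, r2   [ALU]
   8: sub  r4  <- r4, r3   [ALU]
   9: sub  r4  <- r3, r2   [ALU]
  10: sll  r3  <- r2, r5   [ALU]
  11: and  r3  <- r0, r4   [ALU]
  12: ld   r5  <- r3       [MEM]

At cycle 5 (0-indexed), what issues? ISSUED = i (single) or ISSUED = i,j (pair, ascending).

ISSUED = 8

t=0 i0:ld.MEM ; no-port MEM/MEM
t=1 i1,i2:st.MEM;sub.ALU ; dual
t=2 i3:ld.MEM ; RAW r1
t=3 i4,i5:sub.ALU;sub.ALU ; dual
t=4 i6,i7:xor.ALU;xor.ALU ; dual
t=5 i8:sub.ALU ; WAW r4
t=6 i9,i10:sub.ALU;sll.ALU ; dual
t=7 i11:and.ALU ; RAW r3
t=8 i12:ld.MEM ; tail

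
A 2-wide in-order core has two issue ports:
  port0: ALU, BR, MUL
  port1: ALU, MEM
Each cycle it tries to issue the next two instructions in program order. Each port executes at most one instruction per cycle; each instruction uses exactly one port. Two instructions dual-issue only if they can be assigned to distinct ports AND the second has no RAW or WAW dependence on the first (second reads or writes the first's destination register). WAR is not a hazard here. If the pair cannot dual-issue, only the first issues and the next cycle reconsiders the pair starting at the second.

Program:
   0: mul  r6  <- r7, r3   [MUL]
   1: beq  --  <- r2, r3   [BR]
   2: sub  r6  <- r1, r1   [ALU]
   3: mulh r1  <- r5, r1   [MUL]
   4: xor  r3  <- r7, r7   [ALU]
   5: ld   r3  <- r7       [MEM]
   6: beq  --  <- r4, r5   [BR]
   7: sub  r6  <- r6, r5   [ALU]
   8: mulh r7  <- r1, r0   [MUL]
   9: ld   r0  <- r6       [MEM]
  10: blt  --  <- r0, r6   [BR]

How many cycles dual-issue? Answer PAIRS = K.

PAIRS = 4

#0 head=0: mul i0 no-port MUL/BR
#1 head=1: beq/sub i1,i2 2-wide
#2 head=3: mulh/xor i3,i4 2-wide
#3 head=5: ld/beq i5,i6 2-wide
#4 head=7: sub/mulh i7,i8 2-wide
#5 head=9: ld i9 RAW r0
#6 head=10: blt i10 tail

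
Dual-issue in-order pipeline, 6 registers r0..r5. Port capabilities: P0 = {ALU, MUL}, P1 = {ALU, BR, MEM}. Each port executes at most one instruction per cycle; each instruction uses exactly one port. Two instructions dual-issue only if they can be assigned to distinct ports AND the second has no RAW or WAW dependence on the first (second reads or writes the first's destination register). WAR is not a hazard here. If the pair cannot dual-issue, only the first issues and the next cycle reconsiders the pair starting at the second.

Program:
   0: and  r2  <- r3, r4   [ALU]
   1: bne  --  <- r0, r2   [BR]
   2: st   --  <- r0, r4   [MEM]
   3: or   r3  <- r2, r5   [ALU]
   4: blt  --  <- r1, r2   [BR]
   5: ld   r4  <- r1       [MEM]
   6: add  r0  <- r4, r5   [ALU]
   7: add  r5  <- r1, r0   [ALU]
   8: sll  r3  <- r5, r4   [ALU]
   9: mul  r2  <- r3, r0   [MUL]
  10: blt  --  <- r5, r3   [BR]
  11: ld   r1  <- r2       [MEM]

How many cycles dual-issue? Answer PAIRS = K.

  cy0 -> i0 (and.ALU) RAW r2
  cy1 -> i1 (bne.BR) no-port BR/MEM
  cy2 -> i2+i3 (st.MEM or.ALU) 2-wide
  cy3 -> i4 (blt.BR) no-port BR/MEM
  cy4 -> i5 (ld.MEM) RAW r4
  cy5 -> i6 (add.ALU) RAW r0
  cy6 -> i7 (add.ALU) RAW r5
  cy7 -> i8 (sll.ALU) RAW r3
  cy8 -> i9+i10 (mul.MUL blt.BR) 2-wide
  cy9 -> i11 (ld.MEM) tail

PAIRS = 2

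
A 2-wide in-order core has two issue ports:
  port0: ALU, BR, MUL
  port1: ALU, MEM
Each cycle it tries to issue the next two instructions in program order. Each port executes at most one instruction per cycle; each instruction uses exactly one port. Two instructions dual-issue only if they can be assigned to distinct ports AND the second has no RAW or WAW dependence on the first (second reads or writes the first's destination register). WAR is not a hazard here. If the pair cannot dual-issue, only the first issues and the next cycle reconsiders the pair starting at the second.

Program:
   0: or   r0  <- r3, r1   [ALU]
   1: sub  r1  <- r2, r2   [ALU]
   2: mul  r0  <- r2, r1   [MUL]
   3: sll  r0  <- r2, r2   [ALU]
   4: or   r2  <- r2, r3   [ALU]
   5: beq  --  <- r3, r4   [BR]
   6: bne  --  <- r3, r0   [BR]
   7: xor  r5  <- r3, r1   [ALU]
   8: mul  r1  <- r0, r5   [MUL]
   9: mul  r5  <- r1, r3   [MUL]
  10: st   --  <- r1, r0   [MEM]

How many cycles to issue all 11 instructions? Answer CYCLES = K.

c0: i0&i1 or.ALU/sub.ALU  pair
c1: i2 mul.MUL  WAW r0
c2: i3&i4 sll.ALU/or.ALU  pair
c3: i5 beq.BR  no-port BR/BR
c4: i6&i7 bne.BR/xor.ALU  pair
c5: i8 mul.MUL  no-port MUL/MUL
c6: i9&i10 mul.MUL/st.MEM  pair

CYCLES = 7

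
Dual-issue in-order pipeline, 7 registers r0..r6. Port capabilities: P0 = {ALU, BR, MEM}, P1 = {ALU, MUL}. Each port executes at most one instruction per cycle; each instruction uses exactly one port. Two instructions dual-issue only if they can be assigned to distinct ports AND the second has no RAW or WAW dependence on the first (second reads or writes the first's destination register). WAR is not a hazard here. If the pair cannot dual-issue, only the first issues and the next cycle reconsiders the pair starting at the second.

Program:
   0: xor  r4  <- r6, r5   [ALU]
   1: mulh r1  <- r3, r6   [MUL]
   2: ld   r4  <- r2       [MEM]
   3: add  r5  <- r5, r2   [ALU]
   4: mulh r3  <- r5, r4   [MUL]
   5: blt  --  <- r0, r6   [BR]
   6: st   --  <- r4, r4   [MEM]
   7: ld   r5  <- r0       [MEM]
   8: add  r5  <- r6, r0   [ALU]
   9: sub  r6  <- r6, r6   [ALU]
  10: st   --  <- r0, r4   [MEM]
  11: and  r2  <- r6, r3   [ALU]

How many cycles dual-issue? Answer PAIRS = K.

t=0 i0,i1:xor mulh ; 2-wide
t=1 i2,i3:ld add ; 2-wide
t=2 i4,i5:mulh blt ; 2-wide
t=3 i6:st ; no-port MEM/MEM
t=4 i7:ld ; WAW r5
t=5 i8,i9:add sub ; 2-wide
t=6 i10,i11:st and ; 2-wide

PAIRS = 5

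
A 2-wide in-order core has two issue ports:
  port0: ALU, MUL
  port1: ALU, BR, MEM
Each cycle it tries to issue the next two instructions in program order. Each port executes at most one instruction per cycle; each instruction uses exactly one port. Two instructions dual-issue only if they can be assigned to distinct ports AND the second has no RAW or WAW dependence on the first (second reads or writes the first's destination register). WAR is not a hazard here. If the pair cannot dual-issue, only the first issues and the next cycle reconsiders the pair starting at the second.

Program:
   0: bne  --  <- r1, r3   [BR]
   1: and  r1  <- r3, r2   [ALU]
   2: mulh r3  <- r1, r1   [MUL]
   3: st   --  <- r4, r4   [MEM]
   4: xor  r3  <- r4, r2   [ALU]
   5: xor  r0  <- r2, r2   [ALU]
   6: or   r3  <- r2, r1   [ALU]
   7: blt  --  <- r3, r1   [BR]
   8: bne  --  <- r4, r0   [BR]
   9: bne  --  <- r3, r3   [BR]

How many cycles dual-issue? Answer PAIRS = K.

#0 head=0: bne.BR;and.ALU i0+i1 dual
#1 head=2: mulh.MUL;st.MEM i2+i3 dual
#2 head=4: xor.ALU;xor.ALU i4+i5 dual
#3 head=6: or.ALU i6 RAW r3
#4 head=7: blt.BR i7 no-port BR/BR
#5 head=8: bne.BR i8 no-port BR/BR
#6 head=9: bne.BR i9 tail

PAIRS = 3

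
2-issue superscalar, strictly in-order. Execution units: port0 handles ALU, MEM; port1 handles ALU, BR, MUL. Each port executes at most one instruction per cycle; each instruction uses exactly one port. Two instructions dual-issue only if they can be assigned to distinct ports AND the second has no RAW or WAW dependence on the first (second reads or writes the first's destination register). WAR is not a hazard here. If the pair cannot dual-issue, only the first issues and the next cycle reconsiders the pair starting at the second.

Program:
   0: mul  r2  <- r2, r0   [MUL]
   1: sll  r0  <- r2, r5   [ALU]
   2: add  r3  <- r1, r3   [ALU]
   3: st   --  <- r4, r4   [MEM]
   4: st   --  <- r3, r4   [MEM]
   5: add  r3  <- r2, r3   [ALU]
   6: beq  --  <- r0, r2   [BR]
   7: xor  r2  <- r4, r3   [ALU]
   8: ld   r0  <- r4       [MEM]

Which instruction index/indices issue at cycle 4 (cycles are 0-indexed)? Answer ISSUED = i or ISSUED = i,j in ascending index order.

  cy0 -> i0 (mul) RAW r2
  cy1 -> i1&i2 (sll/add) dual
  cy2 -> i3 (st) no-port MEM/MEM
  cy3 -> i4&i5 (st/add) dual
  cy4 -> i6&i7 (beq/xor) dual
  cy5 -> i8 (ld) tail

ISSUED = 6,7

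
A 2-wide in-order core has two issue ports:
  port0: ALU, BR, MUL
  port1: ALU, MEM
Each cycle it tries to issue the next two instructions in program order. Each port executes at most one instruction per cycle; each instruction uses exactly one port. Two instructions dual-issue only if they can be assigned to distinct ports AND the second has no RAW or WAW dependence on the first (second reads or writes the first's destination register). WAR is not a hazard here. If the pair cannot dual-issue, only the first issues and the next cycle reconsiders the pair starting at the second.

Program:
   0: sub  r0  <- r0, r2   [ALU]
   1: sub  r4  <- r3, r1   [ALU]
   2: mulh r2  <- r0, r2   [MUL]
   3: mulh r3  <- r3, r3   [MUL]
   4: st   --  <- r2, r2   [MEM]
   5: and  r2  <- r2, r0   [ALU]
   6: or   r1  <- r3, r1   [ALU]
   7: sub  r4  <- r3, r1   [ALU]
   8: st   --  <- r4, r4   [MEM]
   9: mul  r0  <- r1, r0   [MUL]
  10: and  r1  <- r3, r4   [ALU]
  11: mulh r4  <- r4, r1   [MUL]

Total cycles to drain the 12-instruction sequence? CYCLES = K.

t=0 i0,i1:sub/sub ; pair
t=1 i2:mulh ; no-port MUL/MUL
t=2 i3,i4:mulh/st ; pair
t=3 i5,i6:and/or ; pair
t=4 i7:sub ; RAW r4
t=5 i8,i9:st/mul ; pair
t=6 i10:and ; RAW r1
t=7 i11:mulh ; tail

CYCLES = 8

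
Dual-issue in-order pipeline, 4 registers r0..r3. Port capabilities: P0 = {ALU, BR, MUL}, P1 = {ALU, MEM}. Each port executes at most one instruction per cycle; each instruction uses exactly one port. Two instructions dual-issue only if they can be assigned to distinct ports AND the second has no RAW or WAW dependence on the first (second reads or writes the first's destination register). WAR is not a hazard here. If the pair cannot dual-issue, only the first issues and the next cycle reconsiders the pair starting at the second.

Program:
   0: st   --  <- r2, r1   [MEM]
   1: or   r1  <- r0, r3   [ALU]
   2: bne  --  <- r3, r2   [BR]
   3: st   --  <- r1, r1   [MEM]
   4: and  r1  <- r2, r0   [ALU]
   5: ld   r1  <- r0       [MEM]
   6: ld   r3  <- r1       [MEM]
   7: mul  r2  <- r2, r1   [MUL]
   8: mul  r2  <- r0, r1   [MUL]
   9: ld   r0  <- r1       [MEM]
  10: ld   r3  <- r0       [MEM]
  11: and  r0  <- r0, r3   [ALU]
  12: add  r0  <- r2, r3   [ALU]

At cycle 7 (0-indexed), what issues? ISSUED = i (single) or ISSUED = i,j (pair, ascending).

ISSUED = 11

#0 head=0: st/or i0/i1 2-wide
#1 head=2: bne/st i2/i3 2-wide
#2 head=4: and i4 WAW r1
#3 head=5: ld i5 no-port MEM/MEM
#4 head=6: ld/mul i6/i7 2-wide
#5 head=8: mul/ld i8/i9 2-wide
#6 head=10: ld i10 RAW r3
#7 head=11: and i11 WAW r0
#8 head=12: add i12 tail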